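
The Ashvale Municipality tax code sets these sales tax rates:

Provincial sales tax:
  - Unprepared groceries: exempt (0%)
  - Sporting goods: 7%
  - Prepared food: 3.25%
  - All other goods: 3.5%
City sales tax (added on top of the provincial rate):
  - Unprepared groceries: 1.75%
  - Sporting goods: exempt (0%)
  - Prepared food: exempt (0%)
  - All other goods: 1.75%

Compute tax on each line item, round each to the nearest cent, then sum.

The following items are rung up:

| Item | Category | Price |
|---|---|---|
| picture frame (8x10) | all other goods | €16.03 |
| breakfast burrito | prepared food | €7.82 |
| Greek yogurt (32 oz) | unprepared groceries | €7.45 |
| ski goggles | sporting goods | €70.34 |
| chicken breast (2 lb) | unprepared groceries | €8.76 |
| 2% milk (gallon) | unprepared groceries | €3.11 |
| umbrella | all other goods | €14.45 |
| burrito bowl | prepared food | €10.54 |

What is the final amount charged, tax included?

Picture frame (8x10) €16.03: all other goods → 3.5% + 1.75% city = 5.25% → €0.84
Breakfast burrito €7.82: prepared food → 3.25% + 0% city = 3.25% → €0.25
Greek yogurt (32 oz) €7.45: unprepared groceries → 0% + 1.75% city = 1.75% → €0.13
Ski goggles €70.34: sporting goods → 7% + 0% city = 7% → €4.92
Chicken breast (2 lb) €8.76: unprepared groceries → 0% + 1.75% city = 1.75% → €0.15
2% milk (gallon) €3.11: unprepared groceries → 0% + 1.75% city = 1.75% → €0.05
Umbrella €14.45: all other goods → 3.5% + 1.75% city = 5.25% → €0.76
Burrito bowl €10.54: prepared food → 3.25% + 0% city = 3.25% → €0.34
Subtotal = €138.50; tax = €7.44; total due = €145.94

€145.94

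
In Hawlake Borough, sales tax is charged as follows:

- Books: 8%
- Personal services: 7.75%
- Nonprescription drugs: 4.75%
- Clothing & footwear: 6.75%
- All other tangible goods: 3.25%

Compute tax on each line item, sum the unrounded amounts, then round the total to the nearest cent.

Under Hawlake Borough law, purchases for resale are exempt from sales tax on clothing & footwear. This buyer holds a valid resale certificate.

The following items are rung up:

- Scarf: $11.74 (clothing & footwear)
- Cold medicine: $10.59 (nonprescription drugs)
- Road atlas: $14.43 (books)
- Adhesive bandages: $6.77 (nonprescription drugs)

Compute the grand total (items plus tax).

Scarf $11.74: clothing & footwear, buyer-exempt → 0% → $0.00
Cold medicine $10.59: nonprescription drugs → 4.75% → $0.503025
Road atlas $14.43: books → 8% → $1.1544
Adhesive bandages $6.77: nonprescription drugs → 4.75% → $0.321575
Subtotal = $43.53; unrounded tax = $1.979 → $1.98; total due = $45.51

$45.51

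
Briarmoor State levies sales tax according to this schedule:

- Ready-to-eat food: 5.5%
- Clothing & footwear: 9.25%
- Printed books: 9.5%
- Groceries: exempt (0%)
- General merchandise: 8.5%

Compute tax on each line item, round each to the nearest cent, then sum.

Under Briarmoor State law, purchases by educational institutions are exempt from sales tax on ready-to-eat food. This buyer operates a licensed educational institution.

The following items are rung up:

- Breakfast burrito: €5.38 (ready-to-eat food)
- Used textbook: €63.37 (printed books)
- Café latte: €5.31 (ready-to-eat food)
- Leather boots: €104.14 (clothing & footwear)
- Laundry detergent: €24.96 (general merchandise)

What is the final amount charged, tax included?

€220.93

Breakfast burrito €5.38: ready-to-eat food, buyer-exempt → 0% → €0.00
Used textbook €63.37: printed books → 9.5% → €6.02
Café latte €5.31: ready-to-eat food, buyer-exempt → 0% → €0.00
Leather boots €104.14: clothing & footwear → 9.25% → €9.63
Laundry detergent €24.96: general merchandise → 8.5% → €2.12
Subtotal = €203.16; tax = €17.77; total due = €220.93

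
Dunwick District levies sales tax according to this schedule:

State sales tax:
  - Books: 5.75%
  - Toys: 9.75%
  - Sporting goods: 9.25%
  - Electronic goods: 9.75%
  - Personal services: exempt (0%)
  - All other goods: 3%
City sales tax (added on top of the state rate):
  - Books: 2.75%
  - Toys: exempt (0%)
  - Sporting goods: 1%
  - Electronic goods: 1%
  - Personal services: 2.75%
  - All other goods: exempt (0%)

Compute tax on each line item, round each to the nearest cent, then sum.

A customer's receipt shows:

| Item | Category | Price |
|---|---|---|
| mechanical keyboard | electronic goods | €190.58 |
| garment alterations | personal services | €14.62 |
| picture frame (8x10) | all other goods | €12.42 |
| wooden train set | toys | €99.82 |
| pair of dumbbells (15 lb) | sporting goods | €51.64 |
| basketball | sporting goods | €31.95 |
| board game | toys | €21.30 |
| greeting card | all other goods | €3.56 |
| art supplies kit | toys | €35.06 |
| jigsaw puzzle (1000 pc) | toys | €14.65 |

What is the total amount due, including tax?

€522.19

Mechanical keyboard €190.58: electronic goods → 9.75% + 1% city = 10.75% → €20.49
Garment alterations €14.62: personal services → 0% + 2.75% city = 2.75% → €0.40
Picture frame (8x10) €12.42: all other goods → 3% + 0% city = 3% → €0.37
Wooden train set €99.82: toys → 9.75% + 0% city = 9.75% → €9.73
Pair of dumbbells (15 lb) €51.64: sporting goods → 9.25% + 1% city = 10.25% → €5.29
Basketball €31.95: sporting goods → 9.25% + 1% city = 10.25% → €3.27
Board game €21.30: toys → 9.75% + 0% city = 9.75% → €2.08
Greeting card €3.56: all other goods → 3% + 0% city = 3% → €0.11
Art supplies kit €35.06: toys → 9.75% + 0% city = 9.75% → €3.42
Jigsaw puzzle (1000 pc) €14.65: toys → 9.75% + 0% city = 9.75% → €1.43
Subtotal = €475.60; tax = €46.59; total due = €522.19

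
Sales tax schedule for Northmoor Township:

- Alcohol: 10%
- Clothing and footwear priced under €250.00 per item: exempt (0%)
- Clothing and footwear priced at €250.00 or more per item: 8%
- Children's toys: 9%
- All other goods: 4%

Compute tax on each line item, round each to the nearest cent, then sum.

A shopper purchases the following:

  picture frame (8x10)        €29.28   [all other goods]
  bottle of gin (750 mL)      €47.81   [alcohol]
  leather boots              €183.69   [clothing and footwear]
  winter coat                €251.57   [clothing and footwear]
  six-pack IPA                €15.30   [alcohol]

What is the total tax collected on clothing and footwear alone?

€20.13

Leather boots €183.69: clothing and footwear, under €250.00 → 0% → €0.00
Winter coat €251.57: clothing and footwear, €250.00 or more → 8% → €20.13
Tax on clothing and footwear = €0.00 + €20.13 = €20.13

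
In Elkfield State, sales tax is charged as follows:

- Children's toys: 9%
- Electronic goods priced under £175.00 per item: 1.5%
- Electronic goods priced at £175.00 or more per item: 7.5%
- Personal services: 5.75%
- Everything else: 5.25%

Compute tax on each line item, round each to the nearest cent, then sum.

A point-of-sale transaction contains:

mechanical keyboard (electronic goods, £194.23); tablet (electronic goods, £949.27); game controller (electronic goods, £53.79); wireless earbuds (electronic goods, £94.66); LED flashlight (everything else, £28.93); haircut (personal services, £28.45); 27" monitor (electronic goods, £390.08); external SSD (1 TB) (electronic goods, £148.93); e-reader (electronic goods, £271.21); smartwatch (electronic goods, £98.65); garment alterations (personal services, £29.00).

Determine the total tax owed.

£146.14

Mechanical keyboard £194.23: electronic goods, £175.00 or more → 7.5% → £14.57
Tablet £949.27: electronic goods, £175.00 or more → 7.5% → £71.20
Game controller £53.79: electronic goods, under £175.00 → 1.5% → £0.81
Wireless earbuds £94.66: electronic goods, under £175.00 → 1.5% → £1.42
LED flashlight £28.93: everything else → 5.25% → £1.52
Haircut £28.45: personal services → 5.75% → £1.64
27" monitor £390.08: electronic goods, £175.00 or more → 7.5% → £29.26
External SSD (1 TB) £148.93: electronic goods, under £175.00 → 1.5% → £2.23
E-reader £271.21: electronic goods, £175.00 or more → 7.5% → £20.34
Smartwatch £98.65: electronic goods, under £175.00 → 1.5% → £1.48
Garment alterations £29.00: personal services → 5.75% → £1.67
Total tax = £14.57 + £71.20 + £0.81 + £1.42 + £1.52 + £1.64 + £29.26 + £2.23 + £20.34 + £1.48 + £1.67 = £146.14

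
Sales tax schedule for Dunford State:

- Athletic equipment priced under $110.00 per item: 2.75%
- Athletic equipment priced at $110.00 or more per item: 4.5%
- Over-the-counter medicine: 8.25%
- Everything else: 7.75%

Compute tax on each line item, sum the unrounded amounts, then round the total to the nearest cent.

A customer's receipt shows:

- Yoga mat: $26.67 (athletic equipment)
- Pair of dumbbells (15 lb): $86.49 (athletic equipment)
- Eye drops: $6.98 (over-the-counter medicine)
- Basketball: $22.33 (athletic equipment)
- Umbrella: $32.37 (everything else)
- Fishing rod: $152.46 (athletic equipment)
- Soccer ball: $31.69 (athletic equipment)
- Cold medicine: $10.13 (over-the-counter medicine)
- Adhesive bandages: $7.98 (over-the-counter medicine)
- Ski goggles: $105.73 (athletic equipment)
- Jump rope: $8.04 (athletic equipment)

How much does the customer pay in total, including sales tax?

Yoga mat $26.67: athletic equipment, under $110.00 → 2.75% → $0.733425
Pair of dumbbells (15 lb) $86.49: athletic equipment, under $110.00 → 2.75% → $2.378475
Eye drops $6.98: over-the-counter medicine → 8.25% → $0.57585
Basketball $22.33: athletic equipment, under $110.00 → 2.75% → $0.614075
Umbrella $32.37: everything else → 7.75% → $2.508675
Fishing rod $152.46: athletic equipment, $110.00 or more → 4.5% → $6.8607
Soccer ball $31.69: athletic equipment, under $110.00 → 2.75% → $0.871475
Cold medicine $10.13: over-the-counter medicine → 8.25% → $0.835725
Adhesive bandages $7.98: over-the-counter medicine → 8.25% → $0.65835
Ski goggles $105.73: athletic equipment, under $110.00 → 2.75% → $2.907575
Jump rope $8.04: athletic equipment, under $110.00 → 2.75% → $0.2211
Subtotal = $490.87; unrounded tax = $19.165425 → $19.17; total due = $510.04

$510.04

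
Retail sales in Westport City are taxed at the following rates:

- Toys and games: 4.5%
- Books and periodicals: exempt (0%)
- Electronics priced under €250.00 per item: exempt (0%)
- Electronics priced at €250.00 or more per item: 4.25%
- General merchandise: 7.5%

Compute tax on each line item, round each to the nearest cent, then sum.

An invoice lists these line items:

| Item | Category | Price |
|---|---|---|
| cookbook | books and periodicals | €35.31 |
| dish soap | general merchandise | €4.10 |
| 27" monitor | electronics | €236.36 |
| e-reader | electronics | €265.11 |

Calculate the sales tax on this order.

€11.58

Cookbook €35.31: books and periodicals → 0% → €0.00
Dish soap €4.10: general merchandise → 7.5% → €0.31
27" monitor €236.36: electronics, under €250.00 → 0% → €0.00
E-reader €265.11: electronics, €250.00 or more → 4.25% → €11.27
Total tax = €0.31 + €11.27 = €11.58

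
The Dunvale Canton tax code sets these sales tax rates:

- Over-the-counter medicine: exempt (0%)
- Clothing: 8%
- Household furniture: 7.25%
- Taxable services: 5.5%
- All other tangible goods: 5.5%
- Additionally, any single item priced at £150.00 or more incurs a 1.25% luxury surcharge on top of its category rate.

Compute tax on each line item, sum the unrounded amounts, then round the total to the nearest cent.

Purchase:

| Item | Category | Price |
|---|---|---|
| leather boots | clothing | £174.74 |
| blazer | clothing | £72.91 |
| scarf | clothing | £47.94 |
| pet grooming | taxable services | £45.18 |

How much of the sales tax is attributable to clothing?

Leather boots £174.74: clothing → 8% + 1.25% surcharge = 9.25% → £16.16345
Blazer £72.91: clothing → 8% → £5.8328
Scarf £47.94: clothing → 8% → £3.8352
Tax on clothing: unrounded sum = £25.83145 → £25.83

£25.83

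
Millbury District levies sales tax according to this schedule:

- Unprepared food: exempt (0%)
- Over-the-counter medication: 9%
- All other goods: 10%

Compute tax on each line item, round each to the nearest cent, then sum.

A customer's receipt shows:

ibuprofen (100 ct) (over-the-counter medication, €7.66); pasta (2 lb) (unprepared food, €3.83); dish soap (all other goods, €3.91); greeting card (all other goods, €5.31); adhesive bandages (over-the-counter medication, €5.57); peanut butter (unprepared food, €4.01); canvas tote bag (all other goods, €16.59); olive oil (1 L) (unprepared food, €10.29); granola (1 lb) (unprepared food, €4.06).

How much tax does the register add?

Ibuprofen (100 ct) €7.66: over-the-counter medication → 9% → €0.69
Pasta (2 lb) €3.83: unprepared food → 0% → €0.00
Dish soap €3.91: all other goods → 10% → €0.39
Greeting card €5.31: all other goods → 10% → €0.53
Adhesive bandages €5.57: over-the-counter medication → 9% → €0.50
Peanut butter €4.01: unprepared food → 0% → €0.00
Canvas tote bag €16.59: all other goods → 10% → €1.66
Olive oil (1 L) €10.29: unprepared food → 0% → €0.00
Granola (1 lb) €4.06: unprepared food → 0% → €0.00
Total tax = €0.69 + €0.39 + €0.53 + €0.50 + €1.66 = €3.77

€3.77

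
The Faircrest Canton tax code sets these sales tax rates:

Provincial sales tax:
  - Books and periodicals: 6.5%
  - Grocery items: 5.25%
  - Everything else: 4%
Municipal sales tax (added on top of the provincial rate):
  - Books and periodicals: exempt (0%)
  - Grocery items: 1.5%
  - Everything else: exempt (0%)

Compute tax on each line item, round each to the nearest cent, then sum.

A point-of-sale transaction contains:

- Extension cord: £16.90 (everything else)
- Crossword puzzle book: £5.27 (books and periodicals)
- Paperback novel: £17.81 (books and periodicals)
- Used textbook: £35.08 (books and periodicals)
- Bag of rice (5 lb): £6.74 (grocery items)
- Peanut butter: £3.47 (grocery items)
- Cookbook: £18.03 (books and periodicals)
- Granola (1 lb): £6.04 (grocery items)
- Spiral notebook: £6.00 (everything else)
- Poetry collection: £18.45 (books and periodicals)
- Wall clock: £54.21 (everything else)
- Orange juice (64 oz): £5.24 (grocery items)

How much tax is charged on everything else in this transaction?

£3.09

Extension cord £16.90: everything else → 4% + 0% municipal = 4% → £0.68
Spiral notebook £6.00: everything else → 4% + 0% municipal = 4% → £0.24
Wall clock £54.21: everything else → 4% + 0% municipal = 4% → £2.17
Tax on everything else = £0.68 + £0.24 + £2.17 = £3.09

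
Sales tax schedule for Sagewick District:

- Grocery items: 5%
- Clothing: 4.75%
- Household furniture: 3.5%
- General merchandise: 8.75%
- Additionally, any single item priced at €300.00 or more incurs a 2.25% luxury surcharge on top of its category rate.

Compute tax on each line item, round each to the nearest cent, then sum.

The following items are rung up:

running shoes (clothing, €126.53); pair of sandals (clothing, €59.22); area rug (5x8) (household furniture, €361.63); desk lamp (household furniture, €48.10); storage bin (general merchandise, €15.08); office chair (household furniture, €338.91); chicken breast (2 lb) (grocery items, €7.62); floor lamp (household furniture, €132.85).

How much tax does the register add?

Running shoes €126.53: clothing → 4.75% → €6.01
Pair of sandals €59.22: clothing → 4.75% → €2.81
Area rug (5x8) €361.63: household furniture → 3.5% + 2.25% surcharge = 5.75% → €20.79
Desk lamp €48.10: household furniture → 3.5% → €1.68
Storage bin €15.08: general merchandise → 8.75% → €1.32
Office chair €338.91: household furniture → 3.5% + 2.25% surcharge = 5.75% → €19.49
Chicken breast (2 lb) €7.62: grocery items → 5% → €0.38
Floor lamp €132.85: household furniture → 3.5% → €4.65
Total tax = €6.01 + €2.81 + €20.79 + €1.68 + €1.32 + €19.49 + €0.38 + €4.65 = €57.13

€57.13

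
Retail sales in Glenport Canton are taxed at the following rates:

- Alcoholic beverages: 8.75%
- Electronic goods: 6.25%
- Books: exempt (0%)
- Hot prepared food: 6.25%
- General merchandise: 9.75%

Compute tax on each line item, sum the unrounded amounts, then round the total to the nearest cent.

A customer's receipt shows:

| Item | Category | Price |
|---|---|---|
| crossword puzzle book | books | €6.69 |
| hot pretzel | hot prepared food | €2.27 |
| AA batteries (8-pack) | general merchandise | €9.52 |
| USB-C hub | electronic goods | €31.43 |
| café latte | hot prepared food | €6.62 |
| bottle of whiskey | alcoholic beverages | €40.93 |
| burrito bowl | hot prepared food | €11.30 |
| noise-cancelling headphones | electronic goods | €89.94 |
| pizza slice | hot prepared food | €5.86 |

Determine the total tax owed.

€13.72

Crossword puzzle book €6.69: books → 0% → €0.00
Hot pretzel €2.27: hot prepared food → 6.25% → €0.141875
AA batteries (8-pack) €9.52: general merchandise → 9.75% → €0.9282
USB-C hub €31.43: electronic goods → 6.25% → €1.964375
Café latte €6.62: hot prepared food → 6.25% → €0.41375
Bottle of whiskey €40.93: alcoholic beverages → 8.75% → €3.581375
Burrito bowl €11.30: hot prepared food → 6.25% → €0.70625
Noise-cancelling headphones €89.94: electronic goods → 6.25% → €5.62125
Pizza slice €5.86: hot prepared food → 6.25% → €0.36625
Unrounded tax sum = €13.723325 → €13.72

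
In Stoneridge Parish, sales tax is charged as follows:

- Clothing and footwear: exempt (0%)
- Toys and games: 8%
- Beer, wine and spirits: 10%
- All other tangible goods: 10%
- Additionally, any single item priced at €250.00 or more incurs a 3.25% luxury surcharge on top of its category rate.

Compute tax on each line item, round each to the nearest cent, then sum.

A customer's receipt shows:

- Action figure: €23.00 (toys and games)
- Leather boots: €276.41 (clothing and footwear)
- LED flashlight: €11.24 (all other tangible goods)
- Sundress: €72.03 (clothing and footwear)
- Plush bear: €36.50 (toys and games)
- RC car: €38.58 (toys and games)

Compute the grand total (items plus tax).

€475.71

Action figure €23.00: toys and games → 8% → €1.84
Leather boots €276.41: clothing and footwear → 0% + 3.25% surcharge = 3.25% → €8.98
LED flashlight €11.24: all other tangible goods → 10% → €1.12
Sundress €72.03: clothing and footwear → 0% → €0.00
Plush bear €36.50: toys and games → 8% → €2.92
RC car €38.58: toys and games → 8% → €3.09
Subtotal = €457.76; tax = €17.95; total due = €475.71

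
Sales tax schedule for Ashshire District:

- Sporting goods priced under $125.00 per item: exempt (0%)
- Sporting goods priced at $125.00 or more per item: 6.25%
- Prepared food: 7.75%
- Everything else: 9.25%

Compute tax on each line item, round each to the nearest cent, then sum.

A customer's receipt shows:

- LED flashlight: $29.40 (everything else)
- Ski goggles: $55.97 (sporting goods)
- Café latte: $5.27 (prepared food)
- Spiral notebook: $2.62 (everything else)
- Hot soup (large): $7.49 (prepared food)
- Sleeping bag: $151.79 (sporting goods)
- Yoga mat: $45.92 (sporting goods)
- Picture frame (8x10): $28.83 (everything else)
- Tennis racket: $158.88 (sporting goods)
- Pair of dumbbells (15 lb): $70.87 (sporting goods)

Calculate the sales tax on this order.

$26.04

LED flashlight $29.40: everything else → 9.25% → $2.72
Ski goggles $55.97: sporting goods, under $125.00 → 0% → $0.00
Café latte $5.27: prepared food → 7.75% → $0.41
Spiral notebook $2.62: everything else → 9.25% → $0.24
Hot soup (large) $7.49: prepared food → 7.75% → $0.58
Sleeping bag $151.79: sporting goods, $125.00 or more → 6.25% → $9.49
Yoga mat $45.92: sporting goods, under $125.00 → 0% → $0.00
Picture frame (8x10) $28.83: everything else → 9.25% → $2.67
Tennis racket $158.88: sporting goods, $125.00 or more → 6.25% → $9.93
Pair of dumbbells (15 lb) $70.87: sporting goods, under $125.00 → 0% → $0.00
Total tax = $2.72 + $0.41 + $0.24 + $0.58 + $9.49 + $2.67 + $9.93 = $26.04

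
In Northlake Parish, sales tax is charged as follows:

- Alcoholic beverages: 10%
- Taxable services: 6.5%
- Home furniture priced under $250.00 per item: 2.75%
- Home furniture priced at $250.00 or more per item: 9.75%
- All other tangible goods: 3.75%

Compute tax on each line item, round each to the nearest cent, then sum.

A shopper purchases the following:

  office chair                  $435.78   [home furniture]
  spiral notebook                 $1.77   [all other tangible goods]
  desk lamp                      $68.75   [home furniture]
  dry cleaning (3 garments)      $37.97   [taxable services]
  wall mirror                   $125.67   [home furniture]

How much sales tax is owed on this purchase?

Office chair $435.78: home furniture, $250.00 or more → 9.75% → $42.49
Spiral notebook $1.77: all other tangible goods → 3.75% → $0.07
Desk lamp $68.75: home furniture, under $250.00 → 2.75% → $1.89
Dry cleaning (3 garments) $37.97: taxable services → 6.5% → $2.47
Wall mirror $125.67: home furniture, under $250.00 → 2.75% → $3.46
Total tax = $42.49 + $0.07 + $1.89 + $2.47 + $3.46 = $50.38

$50.38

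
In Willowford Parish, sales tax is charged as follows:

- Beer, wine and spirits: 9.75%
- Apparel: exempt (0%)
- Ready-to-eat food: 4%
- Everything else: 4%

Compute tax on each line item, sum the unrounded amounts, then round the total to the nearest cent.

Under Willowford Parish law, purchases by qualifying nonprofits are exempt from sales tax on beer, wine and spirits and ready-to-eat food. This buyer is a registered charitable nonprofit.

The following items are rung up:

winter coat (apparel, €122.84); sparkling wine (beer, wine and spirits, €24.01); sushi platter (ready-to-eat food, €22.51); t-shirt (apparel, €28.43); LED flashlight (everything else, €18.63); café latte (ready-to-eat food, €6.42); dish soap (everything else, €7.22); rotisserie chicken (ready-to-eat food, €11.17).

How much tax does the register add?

€1.03

Winter coat €122.84: apparel → 0% → €0.00
Sparkling wine €24.01: beer, wine and spirits, buyer-exempt → 0% → €0.00
Sushi platter €22.51: ready-to-eat food, buyer-exempt → 0% → €0.00
T-shirt €28.43: apparel → 0% → €0.00
LED flashlight €18.63: everything else → 4% → €0.7452
Café latte €6.42: ready-to-eat food, buyer-exempt → 0% → €0.00
Dish soap €7.22: everything else → 4% → €0.2888
Rotisserie chicken €11.17: ready-to-eat food, buyer-exempt → 0% → €0.00
Unrounded tax sum = €1.034 → €1.03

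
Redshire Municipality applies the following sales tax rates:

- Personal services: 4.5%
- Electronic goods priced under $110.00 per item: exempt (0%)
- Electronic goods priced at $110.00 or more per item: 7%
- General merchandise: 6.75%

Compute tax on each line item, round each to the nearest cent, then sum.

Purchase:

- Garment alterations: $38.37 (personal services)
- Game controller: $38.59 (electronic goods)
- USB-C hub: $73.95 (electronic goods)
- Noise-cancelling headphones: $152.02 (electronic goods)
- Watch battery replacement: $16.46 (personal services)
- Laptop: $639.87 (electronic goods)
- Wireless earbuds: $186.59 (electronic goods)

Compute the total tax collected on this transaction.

Garment alterations $38.37: personal services → 4.5% → $1.73
Game controller $38.59: electronic goods, under $110.00 → 0% → $0.00
USB-C hub $73.95: electronic goods, under $110.00 → 0% → $0.00
Noise-cancelling headphones $152.02: electronic goods, $110.00 or more → 7% → $10.64
Watch battery replacement $16.46: personal services → 4.5% → $0.74
Laptop $639.87: electronic goods, $110.00 or more → 7% → $44.79
Wireless earbuds $186.59: electronic goods, $110.00 or more → 7% → $13.06
Total tax = $1.73 + $10.64 + $0.74 + $44.79 + $13.06 = $70.96

$70.96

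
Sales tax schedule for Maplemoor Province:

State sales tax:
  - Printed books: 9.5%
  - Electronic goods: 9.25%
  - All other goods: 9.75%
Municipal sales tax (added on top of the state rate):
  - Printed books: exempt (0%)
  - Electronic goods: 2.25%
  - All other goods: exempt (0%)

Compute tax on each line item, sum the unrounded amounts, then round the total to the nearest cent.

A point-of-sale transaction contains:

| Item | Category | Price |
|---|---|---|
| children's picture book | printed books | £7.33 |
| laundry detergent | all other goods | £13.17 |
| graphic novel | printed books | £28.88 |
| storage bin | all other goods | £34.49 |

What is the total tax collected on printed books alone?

£3.44

Children's picture book £7.33: printed books → 9.5% + 0% municipal = 9.5% → £0.69635
Graphic novel £28.88: printed books → 9.5% + 0% municipal = 9.5% → £2.7436
Tax on printed books: unrounded sum = £3.43995 → £3.44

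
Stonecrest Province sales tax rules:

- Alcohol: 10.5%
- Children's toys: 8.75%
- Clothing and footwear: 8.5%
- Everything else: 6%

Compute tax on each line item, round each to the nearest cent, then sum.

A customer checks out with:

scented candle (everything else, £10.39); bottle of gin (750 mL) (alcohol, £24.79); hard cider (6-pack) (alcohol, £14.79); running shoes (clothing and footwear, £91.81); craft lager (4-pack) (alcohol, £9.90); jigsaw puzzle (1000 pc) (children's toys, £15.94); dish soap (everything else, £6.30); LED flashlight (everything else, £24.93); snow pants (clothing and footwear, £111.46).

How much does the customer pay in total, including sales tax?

£336.66

Scented candle £10.39: everything else → 6% → £0.62
Bottle of gin (750 mL) £24.79: alcohol → 10.5% → £2.60
Hard cider (6-pack) £14.79: alcohol → 10.5% → £1.55
Running shoes £91.81: clothing and footwear → 8.5% → £7.80
Craft lager (4-pack) £9.90: alcohol → 10.5% → £1.04
Jigsaw puzzle (1000 pc) £15.94: children's toys → 8.75% → £1.39
Dish soap £6.30: everything else → 6% → £0.38
LED flashlight £24.93: everything else → 6% → £1.50
Snow pants £111.46: clothing and footwear → 8.5% → £9.47
Subtotal = £310.31; tax = £26.35; total due = £336.66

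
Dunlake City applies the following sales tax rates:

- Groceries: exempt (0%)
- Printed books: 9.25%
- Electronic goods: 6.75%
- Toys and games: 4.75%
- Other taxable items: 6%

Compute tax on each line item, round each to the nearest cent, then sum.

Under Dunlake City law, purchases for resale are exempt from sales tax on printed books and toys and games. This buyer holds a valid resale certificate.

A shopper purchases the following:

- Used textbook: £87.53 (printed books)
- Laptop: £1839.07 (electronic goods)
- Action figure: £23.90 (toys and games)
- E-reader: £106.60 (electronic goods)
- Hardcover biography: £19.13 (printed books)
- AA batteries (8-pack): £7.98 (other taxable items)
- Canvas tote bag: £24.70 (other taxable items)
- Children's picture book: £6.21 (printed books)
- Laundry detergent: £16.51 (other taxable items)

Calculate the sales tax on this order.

£134.29

Used textbook £87.53: printed books, buyer-exempt → 0% → £0.00
Laptop £1839.07: electronic goods → 6.75% → £124.14
Action figure £23.90: toys and games, buyer-exempt → 0% → £0.00
E-reader £106.60: electronic goods → 6.75% → £7.20
Hardcover biography £19.13: printed books, buyer-exempt → 0% → £0.00
AA batteries (8-pack) £7.98: other taxable items → 6% → £0.48
Canvas tote bag £24.70: other taxable items → 6% → £1.48
Children's picture book £6.21: printed books, buyer-exempt → 0% → £0.00
Laundry detergent £16.51: other taxable items → 6% → £0.99
Total tax = £124.14 + £7.20 + £0.48 + £1.48 + £0.99 = £134.29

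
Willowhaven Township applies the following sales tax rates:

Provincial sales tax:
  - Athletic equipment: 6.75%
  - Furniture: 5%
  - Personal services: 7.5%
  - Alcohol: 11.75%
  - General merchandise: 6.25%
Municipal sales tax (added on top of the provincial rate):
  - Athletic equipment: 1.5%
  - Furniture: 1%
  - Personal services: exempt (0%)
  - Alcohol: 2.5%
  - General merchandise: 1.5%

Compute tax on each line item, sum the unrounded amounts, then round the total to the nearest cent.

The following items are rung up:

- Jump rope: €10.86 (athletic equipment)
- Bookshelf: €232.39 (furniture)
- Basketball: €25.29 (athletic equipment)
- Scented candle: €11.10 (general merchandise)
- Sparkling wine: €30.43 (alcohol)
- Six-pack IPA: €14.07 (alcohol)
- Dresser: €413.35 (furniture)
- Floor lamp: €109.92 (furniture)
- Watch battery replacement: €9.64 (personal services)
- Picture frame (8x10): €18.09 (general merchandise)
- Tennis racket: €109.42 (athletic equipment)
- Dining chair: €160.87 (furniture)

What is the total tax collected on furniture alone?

€54.99

Bookshelf €232.39: furniture → 5% + 1% municipal = 6% → €13.9434
Dresser €413.35: furniture → 5% + 1% municipal = 6% → €24.801
Floor lamp €109.92: furniture → 5% + 1% municipal = 6% → €6.5952
Dining chair €160.87: furniture → 5% + 1% municipal = 6% → €9.6522
Tax on furniture: unrounded sum = €54.9918 → €54.99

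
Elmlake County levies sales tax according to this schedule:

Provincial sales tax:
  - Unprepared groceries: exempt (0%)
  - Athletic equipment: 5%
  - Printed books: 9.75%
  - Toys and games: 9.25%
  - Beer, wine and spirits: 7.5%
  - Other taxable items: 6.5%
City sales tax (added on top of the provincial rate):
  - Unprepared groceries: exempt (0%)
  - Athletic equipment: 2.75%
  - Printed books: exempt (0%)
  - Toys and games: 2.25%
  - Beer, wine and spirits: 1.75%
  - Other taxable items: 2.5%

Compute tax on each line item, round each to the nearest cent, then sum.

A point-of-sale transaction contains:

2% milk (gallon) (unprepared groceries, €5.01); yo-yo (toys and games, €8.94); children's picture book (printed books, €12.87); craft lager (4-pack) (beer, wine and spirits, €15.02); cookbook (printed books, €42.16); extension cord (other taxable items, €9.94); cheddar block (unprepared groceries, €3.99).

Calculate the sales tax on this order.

€8.67

2% milk (gallon) €5.01: unprepared groceries → 0% + 0% city = 0% → €0.00
Yo-yo €8.94: toys and games → 9.25% + 2.25% city = 11.5% → €1.03
Children's picture book €12.87: printed books → 9.75% + 0% city = 9.75% → €1.25
Craft lager (4-pack) €15.02: beer, wine and spirits → 7.5% + 1.75% city = 9.25% → €1.39
Cookbook €42.16: printed books → 9.75% + 0% city = 9.75% → €4.11
Extension cord €9.94: other taxable items → 6.5% + 2.5% city = 9% → €0.89
Cheddar block €3.99: unprepared groceries → 0% + 0% city = 0% → €0.00
Total tax = €1.03 + €1.25 + €1.39 + €4.11 + €0.89 = €8.67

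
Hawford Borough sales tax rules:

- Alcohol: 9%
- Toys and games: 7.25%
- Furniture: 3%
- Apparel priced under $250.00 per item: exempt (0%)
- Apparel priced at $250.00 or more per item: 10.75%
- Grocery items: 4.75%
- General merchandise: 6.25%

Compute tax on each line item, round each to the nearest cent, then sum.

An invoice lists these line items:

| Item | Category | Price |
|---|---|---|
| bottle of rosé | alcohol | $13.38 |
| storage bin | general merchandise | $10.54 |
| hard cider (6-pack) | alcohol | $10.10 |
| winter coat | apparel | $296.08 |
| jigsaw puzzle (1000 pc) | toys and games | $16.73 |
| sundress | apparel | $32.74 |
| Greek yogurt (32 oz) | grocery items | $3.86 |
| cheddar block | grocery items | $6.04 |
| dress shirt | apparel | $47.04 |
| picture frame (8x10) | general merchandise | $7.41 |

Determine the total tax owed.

Bottle of rosé $13.38: alcohol → 9% → $1.20
Storage bin $10.54: general merchandise → 6.25% → $0.66
Hard cider (6-pack) $10.10: alcohol → 9% → $0.91
Winter coat $296.08: apparel, $250.00 or more → 10.75% → $31.83
Jigsaw puzzle (1000 pc) $16.73: toys and games → 7.25% → $1.21
Sundress $32.74: apparel, under $250.00 → 0% → $0.00
Greek yogurt (32 oz) $3.86: grocery items → 4.75% → $0.18
Cheddar block $6.04: grocery items → 4.75% → $0.29
Dress shirt $47.04: apparel, under $250.00 → 0% → $0.00
Picture frame (8x10) $7.41: general merchandise → 6.25% → $0.46
Total tax = $1.20 + $0.66 + $0.91 + $31.83 + $1.21 + $0.18 + $0.29 + $0.46 = $36.74

$36.74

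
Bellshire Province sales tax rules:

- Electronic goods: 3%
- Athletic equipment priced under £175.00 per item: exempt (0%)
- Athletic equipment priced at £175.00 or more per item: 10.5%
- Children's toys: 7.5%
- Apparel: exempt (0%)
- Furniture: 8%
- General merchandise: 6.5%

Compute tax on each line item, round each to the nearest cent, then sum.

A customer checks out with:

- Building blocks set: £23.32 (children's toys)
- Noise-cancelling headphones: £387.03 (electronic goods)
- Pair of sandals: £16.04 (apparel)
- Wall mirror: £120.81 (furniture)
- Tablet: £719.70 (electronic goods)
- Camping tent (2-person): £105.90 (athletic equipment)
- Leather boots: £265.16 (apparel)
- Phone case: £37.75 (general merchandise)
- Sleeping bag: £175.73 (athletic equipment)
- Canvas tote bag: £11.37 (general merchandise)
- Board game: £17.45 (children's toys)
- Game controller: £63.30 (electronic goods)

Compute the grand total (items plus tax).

£2013.02

Building blocks set £23.32: children's toys → 7.5% → £1.75
Noise-cancelling headphones £387.03: electronic goods → 3% → £11.61
Pair of sandals £16.04: apparel → 0% → £0.00
Wall mirror £120.81: furniture → 8% → £9.66
Tablet £719.70: electronic goods → 3% → £21.59
Camping tent (2-person) £105.90: athletic equipment, under £175.00 → 0% → £0.00
Leather boots £265.16: apparel → 0% → £0.00
Phone case £37.75: general merchandise → 6.5% → £2.45
Sleeping bag £175.73: athletic equipment, £175.00 or more → 10.5% → £18.45
Canvas tote bag £11.37: general merchandise → 6.5% → £0.74
Board game £17.45: children's toys → 7.5% → £1.31
Game controller £63.30: electronic goods → 3% → £1.90
Subtotal = £1943.56; tax = £69.46; total due = £2013.02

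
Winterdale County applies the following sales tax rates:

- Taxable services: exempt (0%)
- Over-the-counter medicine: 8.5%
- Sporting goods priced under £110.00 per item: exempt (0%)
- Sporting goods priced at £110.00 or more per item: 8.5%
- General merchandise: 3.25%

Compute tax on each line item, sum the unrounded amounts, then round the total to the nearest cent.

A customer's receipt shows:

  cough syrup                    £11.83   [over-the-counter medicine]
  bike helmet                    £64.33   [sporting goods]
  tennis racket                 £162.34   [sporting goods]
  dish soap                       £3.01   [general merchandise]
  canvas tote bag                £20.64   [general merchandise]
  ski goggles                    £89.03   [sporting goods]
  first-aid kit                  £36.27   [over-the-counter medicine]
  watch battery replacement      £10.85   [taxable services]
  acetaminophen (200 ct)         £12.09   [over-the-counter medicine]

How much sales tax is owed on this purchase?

£19.68

Cough syrup £11.83: over-the-counter medicine → 8.5% → £1.00555
Bike helmet £64.33: sporting goods, under £110.00 → 0% → £0.00
Tennis racket £162.34: sporting goods, £110.00 or more → 8.5% → £13.7989
Dish soap £3.01: general merchandise → 3.25% → £0.097825
Canvas tote bag £20.64: general merchandise → 3.25% → £0.6708
Ski goggles £89.03: sporting goods, under £110.00 → 0% → £0.00
First-aid kit £36.27: over-the-counter medicine → 8.5% → £3.08295
Watch battery replacement £10.85: taxable services → 0% → £0.00
Acetaminophen (200 ct) £12.09: over-the-counter medicine → 8.5% → £1.02765
Unrounded tax sum = £19.683675 → £19.68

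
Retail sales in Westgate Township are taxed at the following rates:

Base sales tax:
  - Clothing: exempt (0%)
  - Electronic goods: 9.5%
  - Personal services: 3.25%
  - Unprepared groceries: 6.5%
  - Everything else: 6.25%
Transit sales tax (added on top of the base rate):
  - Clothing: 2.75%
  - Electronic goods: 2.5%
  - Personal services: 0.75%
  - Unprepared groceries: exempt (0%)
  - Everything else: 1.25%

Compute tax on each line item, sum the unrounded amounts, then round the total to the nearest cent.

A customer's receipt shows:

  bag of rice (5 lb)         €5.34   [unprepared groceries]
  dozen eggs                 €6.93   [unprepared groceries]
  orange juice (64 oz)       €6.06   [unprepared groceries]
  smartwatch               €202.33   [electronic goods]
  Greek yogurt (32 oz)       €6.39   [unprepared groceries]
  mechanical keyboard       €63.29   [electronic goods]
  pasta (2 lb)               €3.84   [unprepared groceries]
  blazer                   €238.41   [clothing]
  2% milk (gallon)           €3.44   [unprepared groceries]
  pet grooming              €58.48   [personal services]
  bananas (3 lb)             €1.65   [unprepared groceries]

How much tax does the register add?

Bag of rice (5 lb) €5.34: unprepared groceries → 6.5% + 0% transit = 6.5% → €0.3471
Dozen eggs €6.93: unprepared groceries → 6.5% + 0% transit = 6.5% → €0.45045
Orange juice (64 oz) €6.06: unprepared groceries → 6.5% + 0% transit = 6.5% → €0.3939
Smartwatch €202.33: electronic goods → 9.5% + 2.5% transit = 12% → €24.2796
Greek yogurt (32 oz) €6.39: unprepared groceries → 6.5% + 0% transit = 6.5% → €0.41535
Mechanical keyboard €63.29: electronic goods → 9.5% + 2.5% transit = 12% → €7.5948
Pasta (2 lb) €3.84: unprepared groceries → 6.5% + 0% transit = 6.5% → €0.2496
Blazer €238.41: clothing → 0% + 2.75% transit = 2.75% → €6.556275
2% milk (gallon) €3.44: unprepared groceries → 6.5% + 0% transit = 6.5% → €0.2236
Pet grooming €58.48: personal services → 3.25% + 0.75% transit = 4% → €2.3392
Bananas (3 lb) €1.65: unprepared groceries → 6.5% + 0% transit = 6.5% → €0.10725
Unrounded tax sum = €42.957125 → €42.96

€42.96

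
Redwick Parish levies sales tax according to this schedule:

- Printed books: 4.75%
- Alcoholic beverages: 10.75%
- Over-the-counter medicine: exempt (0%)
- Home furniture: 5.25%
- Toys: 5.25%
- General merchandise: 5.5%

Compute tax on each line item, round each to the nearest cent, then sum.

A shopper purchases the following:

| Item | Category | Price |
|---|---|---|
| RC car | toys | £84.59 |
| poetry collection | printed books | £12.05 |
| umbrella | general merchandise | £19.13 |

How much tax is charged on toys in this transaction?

RC car £84.59: toys → 5.25% → £4.44
Tax on toys = £4.44

£4.44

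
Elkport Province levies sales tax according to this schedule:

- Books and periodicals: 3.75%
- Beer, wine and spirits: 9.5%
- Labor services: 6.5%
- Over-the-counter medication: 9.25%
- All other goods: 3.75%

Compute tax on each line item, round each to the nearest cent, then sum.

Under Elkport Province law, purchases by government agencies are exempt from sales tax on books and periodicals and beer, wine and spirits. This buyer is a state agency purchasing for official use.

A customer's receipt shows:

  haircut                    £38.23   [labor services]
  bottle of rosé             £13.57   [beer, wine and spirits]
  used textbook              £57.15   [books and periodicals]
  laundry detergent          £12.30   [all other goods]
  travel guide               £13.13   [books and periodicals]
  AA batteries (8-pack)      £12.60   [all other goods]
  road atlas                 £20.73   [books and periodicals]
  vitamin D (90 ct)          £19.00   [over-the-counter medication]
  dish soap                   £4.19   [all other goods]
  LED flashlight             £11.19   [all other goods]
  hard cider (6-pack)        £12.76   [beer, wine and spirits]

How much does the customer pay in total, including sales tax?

Haircut £38.23: labor services → 6.5% → £2.48
Bottle of rosé £13.57: beer, wine and spirits, buyer-exempt → 0% → £0.00
Used textbook £57.15: books and periodicals, buyer-exempt → 0% → £0.00
Laundry detergent £12.30: all other goods → 3.75% → £0.46
Travel guide £13.13: books and periodicals, buyer-exempt → 0% → £0.00
AA batteries (8-pack) £12.60: all other goods → 3.75% → £0.47
Road atlas £20.73: books and periodicals, buyer-exempt → 0% → £0.00
Vitamin D (90 ct) £19.00: over-the-counter medication → 9.25% → £1.76
Dish soap £4.19: all other goods → 3.75% → £0.16
LED flashlight £11.19: all other goods → 3.75% → £0.42
Hard cider (6-pack) £12.76: beer, wine and spirits, buyer-exempt → 0% → £0.00
Subtotal = £214.85; tax = £5.75; total due = £220.60

£220.60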